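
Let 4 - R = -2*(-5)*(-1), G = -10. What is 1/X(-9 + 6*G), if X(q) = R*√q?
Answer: -I*√69/966 ≈ -0.008599*I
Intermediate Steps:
R = 14 (R = 4 - (-2*(-5))*(-1) = 4 - 10*(-1) = 4 - 1*(-10) = 4 + 10 = 14)
X(q) = 14*√q
1/X(-9 + 6*G) = 1/(14*√(-9 + 6*(-10))) = 1/(14*√(-9 - 60)) = 1/(14*√(-69)) = 1/(14*(I*√69)) = 1/(14*I*√69) = -I*√69/966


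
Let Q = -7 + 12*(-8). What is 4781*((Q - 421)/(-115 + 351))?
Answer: -626311/59 ≈ -10615.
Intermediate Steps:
Q = -103 (Q = -7 - 96 = -103)
4781*((Q - 421)/(-115 + 351)) = 4781*((-103 - 421)/(-115 + 351)) = 4781*(-524/236) = 4781*(-524*1/236) = 4781*(-131/59) = -626311/59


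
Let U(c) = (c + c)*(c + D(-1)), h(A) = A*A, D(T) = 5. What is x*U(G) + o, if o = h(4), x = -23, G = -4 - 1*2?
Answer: -260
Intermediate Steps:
G = -6 (G = -4 - 2 = -6)
h(A) = A**2
o = 16 (o = 4**2 = 16)
U(c) = 2*c*(5 + c) (U(c) = (c + c)*(c + 5) = (2*c)*(5 + c) = 2*c*(5 + c))
x*U(G) + o = -46*(-6)*(5 - 6) + 16 = -46*(-6)*(-1) + 16 = -23*12 + 16 = -276 + 16 = -260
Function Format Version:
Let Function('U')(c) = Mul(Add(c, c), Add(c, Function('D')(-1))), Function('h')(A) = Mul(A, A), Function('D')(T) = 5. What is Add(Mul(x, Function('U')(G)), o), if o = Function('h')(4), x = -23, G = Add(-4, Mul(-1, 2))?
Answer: -260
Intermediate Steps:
G = -6 (G = Add(-4, -2) = -6)
Function('h')(A) = Pow(A, 2)
o = 16 (o = Pow(4, 2) = 16)
Function('U')(c) = Mul(2, c, Add(5, c)) (Function('U')(c) = Mul(Add(c, c), Add(c, 5)) = Mul(Mul(2, c), Add(5, c)) = Mul(2, c, Add(5, c)))
Add(Mul(x, Function('U')(G)), o) = Add(Mul(-23, Mul(2, -6, Add(5, -6))), 16) = Add(Mul(-23, Mul(2, -6, -1)), 16) = Add(Mul(-23, 12), 16) = Add(-276, 16) = -260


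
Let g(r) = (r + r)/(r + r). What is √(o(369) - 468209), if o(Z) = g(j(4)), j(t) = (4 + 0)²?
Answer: 4*I*√29263 ≈ 684.26*I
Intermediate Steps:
j(t) = 16 (j(t) = 4² = 16)
g(r) = 1 (g(r) = (2*r)/((2*r)) = (2*r)*(1/(2*r)) = 1)
o(Z) = 1
√(o(369) - 468209) = √(1 - 468209) = √(-468208) = 4*I*√29263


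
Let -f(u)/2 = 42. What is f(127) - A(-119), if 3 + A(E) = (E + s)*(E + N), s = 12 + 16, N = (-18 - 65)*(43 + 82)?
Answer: -955035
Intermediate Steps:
N = -10375 (N = -83*125 = -10375)
s = 28
f(u) = -84 (f(u) = -2*42 = -84)
A(E) = -3 + (-10375 + E)*(28 + E) (A(E) = -3 + (E + 28)*(E - 10375) = -3 + (28 + E)*(-10375 + E) = -3 + (-10375 + E)*(28 + E))
f(127) - A(-119) = -84 - (-290503 + (-119)² - 10347*(-119)) = -84 - (-290503 + 14161 + 1231293) = -84 - 1*954951 = -84 - 954951 = -955035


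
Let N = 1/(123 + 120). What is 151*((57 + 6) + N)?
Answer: 2311810/243 ≈ 9513.6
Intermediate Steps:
N = 1/243 ≈ 0.0041152
151*((57 + 6) + N) = 151*((57 + 6) + 1/243) = 151*(63 + 1/243) = 151*(15310/243) = 2311810/243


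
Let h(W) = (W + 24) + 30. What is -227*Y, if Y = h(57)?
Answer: -25197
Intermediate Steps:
h(W) = 54 + W (h(W) = (24 + W) + 30 = 54 + W)
Y = 111 (Y = 54 + 57 = 111)
-227*Y = -227*111 = -25197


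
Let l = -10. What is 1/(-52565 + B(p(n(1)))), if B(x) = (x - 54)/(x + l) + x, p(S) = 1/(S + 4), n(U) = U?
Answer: -245/12877031 ≈ -1.9026e-5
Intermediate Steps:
p(S) = 1/(4 + S)
B(x) = x + (-54 + x)/(-10 + x) (B(x) = (x - 54)/(x - 10) + x = (-54 + x)/(-10 + x) + x = x + (-54 + x)/(-10 + x))
1/(-52565 + B(p(n(1)))) = 1/(-52565 + (-54 + (1/(4 + 1))² - 9/(4 + 1))/(-10 + 1/(4 + 1))) = 1/(-52565 + (-54 + (1/5)² - 9/5)/(-10 + 1/5)) = 1/(-52565 + (-54 + (⅕)² - 9*⅕)/(-10 + ⅕)) = 1/(-52565 + (-54 + 1/25 - 9/5)/(-49/5)) = 1/(-52565 - 5/49*(-1394/25)) = 1/(-52565 + 1394/245) = 1/(-12877031/245) = -245/12877031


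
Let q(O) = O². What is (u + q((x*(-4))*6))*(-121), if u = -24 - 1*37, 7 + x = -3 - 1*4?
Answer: -13653035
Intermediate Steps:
x = -14 (x = -7 + (-3 - 1*4) = -7 + (-3 - 4) = -7 - 7 = -14)
u = -61 (u = -24 - 37 = -61)
(u + q((x*(-4))*6))*(-121) = (-61 + (-14*(-4)*6)²)*(-121) = (-61 + (56*6)²)*(-121) = (-61 + 336²)*(-121) = (-61 + 112896)*(-121) = 112835*(-121) = -13653035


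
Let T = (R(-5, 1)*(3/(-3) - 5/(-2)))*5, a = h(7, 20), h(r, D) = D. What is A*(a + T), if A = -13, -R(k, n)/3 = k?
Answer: -3445/2 ≈ -1722.5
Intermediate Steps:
R(k, n) = -3*k
a = 20
T = 225/2 (T = ((-3*(-5))*(3/(-3) - 5/(-2)))*5 = (15*(3*(-1/3) - 5*(-1/2)))*5 = (15*(-1 + 5/2))*5 = (15*(3/2))*5 = (45/2)*5 = 225/2 ≈ 112.50)
A*(a + T) = -13*(20 + 225/2) = -13*265/2 = -3445/2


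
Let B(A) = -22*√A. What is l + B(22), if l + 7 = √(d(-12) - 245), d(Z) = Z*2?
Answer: -7 - 22*√22 + I*√269 ≈ -110.19 + 16.401*I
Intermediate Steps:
d(Z) = 2*Z
l = -7 + I*√269 (l = -7 + √(2*(-12) - 245) = -7 + √(-24 - 245) = -7 + √(-269) = -7 + I*√269 ≈ -7.0 + 16.401*I)
l + B(22) = (-7 + I*√269) - 22*√22 = -7 - 22*√22 + I*√269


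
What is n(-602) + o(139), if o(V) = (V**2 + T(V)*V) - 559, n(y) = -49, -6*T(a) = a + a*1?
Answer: 36818/3 ≈ 12273.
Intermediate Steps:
T(a) = -a/3 (T(a) = -(a + a*1)/6 = -(a + a)/6 = -a/3)
o(V) = -559 + 2*V**2/3 (o(V) = (V**2 + (-V/3)*V) - 559 = (V**2 - V**2/3) - 559 = 2*V**2/3 - 559 = -559 + 2*V**2/3)
n(-602) + o(139) = -49 + (-559 + (2/3)*139**2) = -49 + (-559 + (2/3)*19321) = -49 + (-559 + 38642/3) = -49 + 36965/3 = 36818/3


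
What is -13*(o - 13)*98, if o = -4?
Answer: 21658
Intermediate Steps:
-13*(o - 13)*98 = -13*(-4 - 13)*98 = -13*(-17)*98 = 221*98 = 21658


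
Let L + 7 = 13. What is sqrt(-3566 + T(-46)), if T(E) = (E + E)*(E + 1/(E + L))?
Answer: sqrt(66830)/10 ≈ 25.852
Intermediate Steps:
L = 6 (L = -7 + 13 = 6)
T(E) = 2*E*(E + 1/(6 + E)) (T(E) = (E + E)*(E + 1/(E + 6)) = (2*E)*(E + 1/(6 + E)) = 2*E*(E + 1/(6 + E)))
sqrt(-3566 + T(-46)) = sqrt(-3566 + 2*(-46)*(1 + (-46)**2 + 6*(-46))/(6 - 46)) = sqrt(-3566 + 2*(-46)*(1 + 2116 - 276)/(-40)) = sqrt(-3566 + 2*(-46)*(-1/40)*1841) = sqrt(-3566 + 42343/10) = sqrt(6683/10) = sqrt(66830)/10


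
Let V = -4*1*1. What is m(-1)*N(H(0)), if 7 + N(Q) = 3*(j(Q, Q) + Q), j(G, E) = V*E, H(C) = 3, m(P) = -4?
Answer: 136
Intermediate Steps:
V = -4 (V = -4*1 = -4)
j(G, E) = -4*E
N(Q) = -7 - 9*Q (N(Q) = -7 + 3*(-4*Q + Q) = -7 + 3*(-3*Q) = -7 - 9*Q)
m(-1)*N(H(0)) = -4*(-7 - 9*3) = -4*(-7 - 27) = -4*(-34) = 136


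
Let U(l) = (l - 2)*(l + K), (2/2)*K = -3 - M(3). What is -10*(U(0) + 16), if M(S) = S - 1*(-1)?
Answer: -300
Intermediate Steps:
M(S) = 1 + S (M(S) = S + 1 = 1 + S)
K = -7 (K = -3 - (1 + 3) = -3 - 1*4 = -3 - 4 = -7)
U(l) = (-7 + l)*(-2 + l) (U(l) = (l - 2)*(l - 7) = (-2 + l)*(-7 + l) = (-7 + l)*(-2 + l))
-10*(U(0) + 16) = -10*((14 + 0² - 9*0) + 16) = -10*((14 + 0 + 0) + 16) = -10*(14 + 16) = -10*30 = -300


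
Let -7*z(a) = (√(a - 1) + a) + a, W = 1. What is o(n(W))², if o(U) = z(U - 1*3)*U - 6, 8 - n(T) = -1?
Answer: 22905/49 + 2700*√5/49 ≈ 590.66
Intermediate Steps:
z(a) = -2*a/7 - √(-1 + a)/7 (z(a) = -((√(a - 1) + a) + a)/7 = -((√(-1 + a) + a) + a)/7 = -((a + √(-1 + a)) + a)/7 = -(√(-1 + a) + 2*a)/7 = -2*a/7 - √(-1 + a)/7)
n(T) = 9 (n(T) = 8 - 1*(-1) = 8 + 1 = 9)
o(U) = -6 + U*(6/7 - 2*U/7 - √(-4 + U)/7) (o(U) = (-2*(U - 1*3)/7 - √(-1 + (U - 1*3))/7)*U - 6 = (-2*(U - 3)/7 - √(-1 + (U - 3))/7)*U - 6 = (-2*(-3 + U)/7 - √(-1 + (-3 + U))/7)*U - 6 = ((6/7 - 2*U/7) - √(-4 + U)/7)*U - 6 = (6/7 - 2*U/7 - √(-4 + U)/7)*U - 6 = U*(6/7 - 2*U/7 - √(-4 + U)/7) - 6 = -6 + U*(6/7 - 2*U/7 - √(-4 + U)/7))
o(n(W))² = (-6 - ⅐*9*(-6 + √(-4 + 9) + 2*9))² = (-6 - ⅐*9*(-6 + √5 + 18))² = (-6 - ⅐*9*(12 + √5))² = (-6 + (-108/7 - 9*√5/7))² = (-150/7 - 9*√5/7)²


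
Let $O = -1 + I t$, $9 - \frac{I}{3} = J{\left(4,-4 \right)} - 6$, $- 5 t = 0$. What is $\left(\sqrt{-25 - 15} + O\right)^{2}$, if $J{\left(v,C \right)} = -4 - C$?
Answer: $\left(1 - 2 i \sqrt{10}\right)^{2} \approx -39.0 - 12.649 i$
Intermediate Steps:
$t = 0$ ($t = \left(- \frac{1}{5}\right) 0 = 0$)
$I = 45$ ($I = 27 - 3 \left(\left(-4 - -4\right) - 6\right) = 27 - 3 \left(\left(-4 + 4\right) - 6\right) = 27 - 3 \left(0 - 6\right) = 27 - -18 = 27 + 18 = 45$)
$O = -1$ ($O = -1 + 45 \cdot 0 = -1 + 0 = -1$)
$\left(\sqrt{-25 - 15} + O\right)^{2} = \left(\sqrt{-25 - 15} - 1\right)^{2} = \left(\sqrt{-40} - 1\right)^{2} = \left(2 i \sqrt{10} - 1\right)^{2} = \left(-1 + 2 i \sqrt{10}\right)^{2}$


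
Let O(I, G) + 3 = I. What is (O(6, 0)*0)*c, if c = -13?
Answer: 0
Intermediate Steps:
O(I, G) = -3 + I
(O(6, 0)*0)*c = ((-3 + 6)*0)*(-13) = (3*0)*(-13) = 0*(-13) = 0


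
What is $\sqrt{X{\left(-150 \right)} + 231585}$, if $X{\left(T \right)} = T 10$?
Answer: $3 \sqrt{25565} \approx 479.67$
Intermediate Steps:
$X{\left(T \right)} = 10 T$
$\sqrt{X{\left(-150 \right)} + 231585} = \sqrt{10 \left(-150\right) + 231585} = \sqrt{-1500 + 231585} = \sqrt{230085} = 3 \sqrt{25565}$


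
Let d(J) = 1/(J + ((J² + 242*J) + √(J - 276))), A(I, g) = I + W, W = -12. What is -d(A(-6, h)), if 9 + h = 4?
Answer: 675/2733799 + 7*I*√6/16402794 ≈ 0.00024691 + 1.0453e-6*I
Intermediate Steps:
h = -5 (h = -9 + 4 = -5)
A(I, g) = -12 + I (A(I, g) = I - 12 = -12 + I)
d(J) = 1/(J² + √(-276 + J) + 243*J) (d(J) = 1/(J + ((J² + 242*J) + √(-276 + J))) = 1/(J + (J² + √(-276 + J) + 242*J)) = 1/(J² + √(-276 + J) + 243*J))
-d(A(-6, h)) = -1/((-12 - 6)² + √(-276 + (-12 - 6)) + 243*(-12 - 6)) = -1/((-18)² + √(-276 - 18) + 243*(-18)) = -1/(324 + √(-294) - 4374) = -1/(324 + 7*I*√6 - 4374) = -1/(-4050 + 7*I*√6)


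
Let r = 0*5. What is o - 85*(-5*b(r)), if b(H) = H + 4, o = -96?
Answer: 1604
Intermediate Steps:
r = 0
b(H) = 4 + H
o - 85*(-5*b(r)) = -96 - 85*(-5*(4 + 0)) = -96 - 85*(-5*4) = -96 - (-1700) = -96 - 85*(-20) = -96 + 1700 = 1604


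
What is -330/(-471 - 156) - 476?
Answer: -9034/19 ≈ -475.47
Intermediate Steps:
-330/(-471 - 156) - 476 = -330/(-627) - 476 = -330*(-1/627) - 476 = 10/19 - 476 = -9034/19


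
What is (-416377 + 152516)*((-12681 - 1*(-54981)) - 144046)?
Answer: 26846801306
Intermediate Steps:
(-416377 + 152516)*((-12681 - 1*(-54981)) - 144046) = -263861*((-12681 + 54981) - 144046) = -263861*(42300 - 144046) = -263861*(-101746) = 26846801306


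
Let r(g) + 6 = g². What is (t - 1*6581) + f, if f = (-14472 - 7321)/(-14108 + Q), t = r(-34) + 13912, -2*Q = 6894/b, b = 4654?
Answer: 556981516621/65662079 ≈ 8482.5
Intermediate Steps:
r(g) = -6 + g²
Q = -3447/4654 ≈ -0.74065
t = 15062 (t = (-6 + (-34)²) + 13912 = (-6 + 1156) + 13912 = 1150 + 13912 = 15062)
f = 101424622/65662079 (f = (-14472 - 7321)/(-14108 - 3447/4654) = -21793/(-65662079/4654) = -21793*(-4654/65662079) = 101424622/65662079 ≈ 1.5446)
(t - 1*6581) + f = (15062 - 1*6581) + 101424622/65662079 = (15062 - 6581) + 101424622/65662079 = 8481 + 101424622/65662079 = 556981516621/65662079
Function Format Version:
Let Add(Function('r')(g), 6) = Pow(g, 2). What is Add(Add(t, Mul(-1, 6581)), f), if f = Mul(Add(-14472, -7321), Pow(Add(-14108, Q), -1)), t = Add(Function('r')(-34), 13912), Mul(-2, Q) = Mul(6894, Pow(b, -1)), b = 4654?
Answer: Rational(556981516621, 65662079) ≈ 8482.5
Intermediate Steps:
Function('r')(g) = Add(-6, Pow(g, 2))
Q = Rational(-3447, 4654) (Q = Mul(Rational(-1, 2), Mul(6894, Pow(4654, -1))) = Mul(Rational(-1, 2), Mul(6894, Rational(1, 4654))) = Mul(Rational(-1, 2), Rational(3447, 2327)) = Rational(-3447, 4654) ≈ -0.74065)
t = 15062 (t = Add(Add(-6, Pow(-34, 2)), 13912) = Add(Add(-6, 1156), 13912) = Add(1150, 13912) = 15062)
f = Rational(101424622, 65662079) (f = Mul(Add(-14472, -7321), Pow(Add(-14108, Rational(-3447, 4654)), -1)) = Mul(-21793, Pow(Rational(-65662079, 4654), -1)) = Mul(-21793, Rational(-4654, 65662079)) = Rational(101424622, 65662079) ≈ 1.5446)
Add(Add(t, Mul(-1, 6581)), f) = Add(Add(15062, Mul(-1, 6581)), Rational(101424622, 65662079)) = Add(Add(15062, -6581), Rational(101424622, 65662079)) = Add(8481, Rational(101424622, 65662079)) = Rational(556981516621, 65662079)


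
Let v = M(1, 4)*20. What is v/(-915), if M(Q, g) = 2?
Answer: -8/183 ≈ -0.043716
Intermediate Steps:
v = 40 (v = 2*20 = 40)
v/(-915) = 40/(-915) = 40*(-1/915) = -8/183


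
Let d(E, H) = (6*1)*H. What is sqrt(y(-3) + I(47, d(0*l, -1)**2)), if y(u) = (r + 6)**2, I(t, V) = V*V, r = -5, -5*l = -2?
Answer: sqrt(1297) ≈ 36.014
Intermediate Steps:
l = 2/5 (l = -1/5*(-2) = 2/5 ≈ 0.40000)
d(E, H) = 6*H
I(t, V) = V**2
y(u) = 1 (y(u) = (-5 + 6)**2 = 1**2 = 1)
sqrt(y(-3) + I(47, d(0*l, -1)**2)) = sqrt(1 + ((6*(-1))**2)**2) = sqrt(1 + ((-6)**2)**2) = sqrt(1 + 36**2) = sqrt(1 + 1296) = sqrt(1297)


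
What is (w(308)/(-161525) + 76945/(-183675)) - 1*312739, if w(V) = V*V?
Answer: -53019446553254/169532025 ≈ -3.1274e+5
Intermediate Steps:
w(V) = V²
(w(308)/(-161525) + 76945/(-183675)) - 1*312739 = (308²/(-161525) + 76945/(-183675)) - 1*312739 = (94864*(-1/161525) + 76945*(-1/183675)) - 312739 = (-13552/23075 - 15389/36735) - 312739 = -170586779/169532025 - 312739 = -53019446553254/169532025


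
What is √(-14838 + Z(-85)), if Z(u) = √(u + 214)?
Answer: √(-14838 + √129) ≈ 121.76*I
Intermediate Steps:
Z(u) = √(214 + u)
√(-14838 + Z(-85)) = √(-14838 + √(214 - 85)) = √(-14838 + √129)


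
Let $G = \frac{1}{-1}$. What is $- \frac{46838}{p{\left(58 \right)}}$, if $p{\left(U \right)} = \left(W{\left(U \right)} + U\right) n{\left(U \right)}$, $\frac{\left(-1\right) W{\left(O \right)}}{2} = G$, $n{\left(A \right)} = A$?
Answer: $- \frac{23419}{1740} \approx -13.459$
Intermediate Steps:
$G = -1$
$W{\left(O \right)} = 2$ ($W{\left(O \right)} = \left(-2\right) \left(-1\right) = 2$)
$p{\left(U \right)} = U \left(2 + U\right)$ ($p{\left(U \right)} = \left(2 + U\right) U = U \left(2 + U\right)$)
$- \frac{46838}{p{\left(58 \right)}} = - \frac{46838}{58 \left(2 + 58\right)} = - \frac{46838}{58 \cdot 60} = - \frac{46838}{3480} = \left(-46838\right) \frac{1}{3480} = - \frac{23419}{1740}$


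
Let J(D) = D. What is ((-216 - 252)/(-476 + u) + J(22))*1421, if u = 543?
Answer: 1429526/67 ≈ 21336.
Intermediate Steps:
((-216 - 252)/(-476 + u) + J(22))*1421 = ((-216 - 252)/(-476 + 543) + 22)*1421 = (-468/67 + 22)*1421 = (1006/67)*1421 = 1429526/67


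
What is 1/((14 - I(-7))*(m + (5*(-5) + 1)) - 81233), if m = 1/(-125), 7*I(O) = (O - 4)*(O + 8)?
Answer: -875/71405984 ≈ -1.2254e-5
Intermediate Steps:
I(O) = (-4 + O)*(8 + O)/7 (I(O) = ((O - 4)*(O + 8))/7 = ((-4 + O)*(8 + O))/7 = (-4 + O)*(8 + O)/7)
m = -1/125 ≈ -0.0080000
1/((14 - I(-7))*(m + (5*(-5) + 1)) - 81233) = 1/((14 - (-32/7 + (⅐)*(-7)² + (4/7)*(-7)))*(-1/125 + (5*(-5) + 1)) - 81233) = 1/((14 - (-32/7 + (⅐)*49 - 4))*(-1/125 + (-25 + 1)) - 81233) = 1/((14 - (-32/7 + 7 - 4))*(-1/125 - 24) - 81233) = 1/((14 - 1*(-11/7))*(-3001/125) - 81233) = 1/((14 + 11/7)*(-3001/125) - 81233) = 1/((109/7)*(-3001/125) - 81233) = 1/(-327109/875 - 81233) = 1/(-71405984/875) = -875/71405984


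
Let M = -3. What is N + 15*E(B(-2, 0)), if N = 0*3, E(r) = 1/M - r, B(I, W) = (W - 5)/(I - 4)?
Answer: -35/2 ≈ -17.500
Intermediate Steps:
B(I, W) = (-5 + W)/(-4 + I)
E(r) = -1/3 - r (E(r) = 1/(-3) - r = -1/3 - r)
N = 0
N + 15*E(B(-2, 0)) = 0 + 15*(-1/3 - (-5 + 0)/(-4 - 2)) = 0 + 15*(-1/3 - (-5)/(-6)) = 0 + 15*(-1/3 - (-1)*(-5)/6) = 0 + 15*(-1/3 - 1*5/6) = 0 + 15*(-1/3 - 5/6) = 0 + 15*(-7/6) = 0 - 35/2 = -35/2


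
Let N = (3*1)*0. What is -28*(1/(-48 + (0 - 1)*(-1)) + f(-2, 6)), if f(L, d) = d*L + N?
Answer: 15820/47 ≈ 336.60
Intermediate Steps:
N = 0 (N = 3*0 = 0)
f(L, d) = L*d (f(L, d) = d*L + 0 = L*d + 0 = L*d)
-28*(1/(-48 + (0 - 1)*(-1)) + f(-2, 6)) = -28*(1/(-48 + (0 - 1)*(-1)) - 2*6) = -28*(1/(-48 - 1*(-1)) - 12) = -28*(1/(-48 + 1) - 12) = -28*(1/(-47) - 12) = -28*(-1/47 - 12) = -28*(-565/47) = 15820/47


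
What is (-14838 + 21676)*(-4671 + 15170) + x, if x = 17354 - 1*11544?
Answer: 71797972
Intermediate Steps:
x = 5810 (x = 17354 - 11544 = 5810)
(-14838 + 21676)*(-4671 + 15170) + x = (-14838 + 21676)*(-4671 + 15170) + 5810 = 6838*10499 + 5810 = 71792162 + 5810 = 71797972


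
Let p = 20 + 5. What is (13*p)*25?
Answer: 8125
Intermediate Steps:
p = 25
(13*p)*25 = (13*25)*25 = 325*25 = 8125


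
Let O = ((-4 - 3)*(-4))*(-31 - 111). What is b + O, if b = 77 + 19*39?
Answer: -3158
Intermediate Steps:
b = 818 (b = 77 + 741 = 818)
O = -3976 (O = -7*(-4)*(-142) = 28*(-142) = -3976)
b + O = 818 - 3976 = -3158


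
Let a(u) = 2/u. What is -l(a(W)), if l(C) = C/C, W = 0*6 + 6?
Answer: -1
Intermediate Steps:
W = 6 (W = 0 + 6 = 6)
l(C) = 1
-l(a(W)) = -1*1 = -1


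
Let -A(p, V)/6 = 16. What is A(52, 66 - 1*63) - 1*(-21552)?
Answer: 21456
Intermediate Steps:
A(p, V) = -96 (A(p, V) = -6*16 = -96)
A(52, 66 - 1*63) - 1*(-21552) = -96 - 1*(-21552) = -96 + 21552 = 21456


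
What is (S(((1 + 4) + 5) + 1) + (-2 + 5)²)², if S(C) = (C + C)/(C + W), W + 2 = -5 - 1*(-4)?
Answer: 2209/16 ≈ 138.06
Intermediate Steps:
W = -3 (W = -2 + (-5 - 1*(-4)) = -2 + (-5 + 4) = -2 - 1 = -3)
S(C) = 2*C/(-3 + C) (S(C) = (C + C)/(C - 3) = (2*C)/(-3 + C) = 2*C/(-3 + C))
(S(((1 + 4) + 5) + 1) + (-2 + 5)²)² = (2*(((1 + 4) + 5) + 1)/(-3 + (((1 + 4) + 5) + 1)) + (-2 + 5)²)² = (2*((5 + 5) + 1)/(-3 + ((5 + 5) + 1)) + 3²)² = (2*(10 + 1)/(-3 + (10 + 1)) + 9)² = (2*11/(-3 + 11) + 9)² = (2*11/8 + 9)² = (2*11*(⅛) + 9)² = (11/4 + 9)² = (47/4)² = 2209/16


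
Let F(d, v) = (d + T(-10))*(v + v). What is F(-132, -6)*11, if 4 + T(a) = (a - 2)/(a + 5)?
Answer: 88176/5 ≈ 17635.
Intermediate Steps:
T(a) = -4 + (-2 + a)/(5 + a) (T(a) = -4 + (a - 2)/(a + 5) = -4 + (-2 + a)/(5 + a))
F(d, v) = 2*v*(-8/5 + d) (F(d, v) = (d + (-22 - 3*(-10))/(5 - 10))*(v + v) = (d + (-22 + 30)/(-5))*(2*v) = (d - 1/5*8)*(2*v) = (d - 8/5)*(2*v) = (-8/5 + d)*(2*v) = 2*v*(-8/5 + d))
F(-132, -6)*11 = ((2/5)*(-6)*(-8 + 5*(-132)))*11 = ((2/5)*(-6)*(-8 - 660))*11 = ((2/5)*(-6)*(-668))*11 = (8016/5)*11 = 88176/5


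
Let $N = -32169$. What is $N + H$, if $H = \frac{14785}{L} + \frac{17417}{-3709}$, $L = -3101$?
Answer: $- \frac{370104107603}{11501609} \approx -32178.0$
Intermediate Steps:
$H = - \frac{108847682}{11501609}$ ($H = \frac{14785}{-3101} + \frac{17417}{-3709} = 14785 \left(- \frac{1}{3101}\right) + 17417 \left(- \frac{1}{3709}\right) = - \frac{14785}{3101} - \frac{17417}{3709} = - \frac{108847682}{11501609} \approx -9.4637$)
$N + H = -32169 - \frac{108847682}{11501609} = - \frac{370104107603}{11501609}$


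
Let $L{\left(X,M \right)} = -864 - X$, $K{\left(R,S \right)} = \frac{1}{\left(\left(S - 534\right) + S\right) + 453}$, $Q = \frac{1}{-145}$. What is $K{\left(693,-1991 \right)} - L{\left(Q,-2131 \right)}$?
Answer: $\frac{509008432}{589135} \approx 863.99$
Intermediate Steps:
$Q = - \frac{1}{145} \approx -0.0068966$
$K{\left(R,S \right)} = \frac{1}{-81 + 2 S}$ ($K{\left(R,S \right)} = \frac{1}{\left(\left(-534 + S\right) + S\right) + 453} = \frac{1}{\left(-534 + 2 S\right) + 453} = \frac{1}{-81 + 2 S}$)
$K{\left(693,-1991 \right)} - L{\left(Q,-2131 \right)} = \frac{1}{-81 + 2 \left(-1991\right)} - \left(-864 - - \frac{1}{145}\right) = \frac{1}{-81 - 3982} - \left(-864 + \frac{1}{145}\right) = \frac{1}{-4063} - - \frac{125279}{145} = - \frac{1}{4063} + \frac{125279}{145} = \frac{509008432}{589135}$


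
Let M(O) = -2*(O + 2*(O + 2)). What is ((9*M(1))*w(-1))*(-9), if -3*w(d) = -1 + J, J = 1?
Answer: 0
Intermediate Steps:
w(d) = 0 (w(d) = -(-1 + 1)/3 = -1/3*0 = 0)
M(O) = -8 - 6*O (M(O) = -2*(O + 2*(2 + O)) = -2*(O + (4 + 2*O)) = -2*(4 + 3*O) = -8 - 6*O)
((9*M(1))*w(-1))*(-9) = ((9*(-8 - 6*1))*0)*(-9) = ((9*(-8 - 6))*0)*(-9) = ((9*(-14))*0)*(-9) = -126*0*(-9) = 0*(-9) = 0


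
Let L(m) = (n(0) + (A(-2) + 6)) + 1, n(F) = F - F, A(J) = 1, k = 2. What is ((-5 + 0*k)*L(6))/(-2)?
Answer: 20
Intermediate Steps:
n(F) = 0
L(m) = 8 (L(m) = (0 + (1 + 6)) + 1 = (0 + 7) + 1 = 7 + 1 = 8)
((-5 + 0*k)*L(6))/(-2) = ((-5 + 0*2)*8)/(-2) = ((-5 + 0)*8)*(-1/2) = -5*8*(-1/2) = -40*(-1/2) = 20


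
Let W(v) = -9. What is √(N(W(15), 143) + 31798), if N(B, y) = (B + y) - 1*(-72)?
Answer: 6*√889 ≈ 178.90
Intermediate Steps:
N(B, y) = 72 + B + y (N(B, y) = (B + y) + 72 = 72 + B + y)
√(N(W(15), 143) + 31798) = √((72 - 9 + 143) + 31798) = √(206 + 31798) = √32004 = 6*√889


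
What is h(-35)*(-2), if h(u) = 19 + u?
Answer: 32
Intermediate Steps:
h(-35)*(-2) = (19 - 35)*(-2) = -16*(-2) = 32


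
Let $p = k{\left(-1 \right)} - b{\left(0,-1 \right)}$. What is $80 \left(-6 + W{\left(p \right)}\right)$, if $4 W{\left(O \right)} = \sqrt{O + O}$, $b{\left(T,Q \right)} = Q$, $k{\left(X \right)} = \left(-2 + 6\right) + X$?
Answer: $-480 + 40 \sqrt{2} \approx -423.43$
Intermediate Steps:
$k{\left(X \right)} = 4 + X$
$p = 4$ ($p = \left(4 - 1\right) - -1 = 3 + 1 = 4$)
$W{\left(O \right)} = \frac{\sqrt{2} \sqrt{O}}{4}$ ($W{\left(O \right)} = \frac{\sqrt{O + O}}{4} = \frac{\sqrt{2 O}}{4} = \frac{\sqrt{2} \sqrt{O}}{4}$)
$80 \left(-6 + W{\left(p \right)}\right) = 80 \left(-6 + \frac{\sqrt{2} \sqrt{4}}{4}\right) = 80 \left(-6 + \frac{1}{4} \sqrt{2} \cdot 2\right) = 80 \left(-6 + \frac{\sqrt{2}}{2}\right) = -480 + 40 \sqrt{2}$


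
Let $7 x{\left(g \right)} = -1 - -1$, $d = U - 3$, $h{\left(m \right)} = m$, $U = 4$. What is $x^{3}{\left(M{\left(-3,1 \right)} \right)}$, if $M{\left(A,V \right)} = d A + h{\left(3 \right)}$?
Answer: $0$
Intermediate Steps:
$d = 1$ ($d = 4 - 3 = 1$)
$M{\left(A,V \right)} = 3 + A$ ($M{\left(A,V \right)} = 1 A + 3 = A + 3 = 3 + A$)
$x{\left(g \right)} = 0$ ($x{\left(g \right)} = \frac{-1 - -1}{7} = \frac{-1 + 1}{7} = \frac{1}{7} \cdot 0 = 0$)
$x^{3}{\left(M{\left(-3,1 \right)} \right)} = 0^{3} = 0$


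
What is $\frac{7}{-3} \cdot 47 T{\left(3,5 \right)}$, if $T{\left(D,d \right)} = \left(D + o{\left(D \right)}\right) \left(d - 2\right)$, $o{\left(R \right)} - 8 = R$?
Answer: $-4606$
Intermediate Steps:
$o{\left(R \right)} = 8 + R$
$T{\left(D,d \right)} = \left(-2 + d\right) \left(8 + 2 D\right)$ ($T{\left(D,d \right)} = \left(D + \left(8 + D\right)\right) \left(d - 2\right) = \left(8 + 2 D\right) \left(-2 + d\right) = \left(-2 + d\right) \left(8 + 2 D\right)$)
$\frac{7}{-3} \cdot 47 T{\left(3,5 \right)} = \frac{7}{-3} \cdot 47 \left(-16 - 12 + 3 \cdot 5 + 5 \left(8 + 3\right)\right) = 7 \left(- \frac{1}{3}\right) 47 \left(-16 - 12 + 15 + 5 \cdot 11\right) = - \frac{7 \cdot 47 \left(-16 - 12 + 15 + 55\right)}{3} = - \frac{7 \cdot 47 \cdot 42}{3} = \left(- \frac{7}{3}\right) 1974 = -4606$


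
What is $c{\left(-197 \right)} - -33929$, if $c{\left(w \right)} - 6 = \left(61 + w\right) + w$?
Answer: $33602$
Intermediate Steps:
$c{\left(w \right)} = 67 + 2 w$ ($c{\left(w \right)} = 6 + \left(\left(61 + w\right) + w\right) = 6 + \left(61 + 2 w\right) = 67 + 2 w$)
$c{\left(-197 \right)} - -33929 = \left(67 + 2 \left(-197\right)\right) - -33929 = \left(67 - 394\right) + 33929 = -327 + 33929 = 33602$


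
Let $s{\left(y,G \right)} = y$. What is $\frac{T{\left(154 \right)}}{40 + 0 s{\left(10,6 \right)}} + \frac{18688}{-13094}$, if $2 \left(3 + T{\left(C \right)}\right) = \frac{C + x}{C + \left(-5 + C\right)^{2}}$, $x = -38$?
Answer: $- \frac{8794099629}{5854327400} \approx -1.5022$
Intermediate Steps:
$T{\left(C \right)} = -3 + \frac{-38 + C}{2 \left(C + \left(-5 + C\right)^{2}\right)}$ ($T{\left(C \right)} = -3 + \frac{\left(C - 38\right) \frac{1}{C + \left(-5 + C\right)^{2}}}{2} = -3 + \frac{\left(-38 + C\right) \frac{1}{C + \left(-5 + C\right)^{2}}}{2} = -3 + \frac{\frac{1}{C + \left(-5 + C\right)^{2}} \left(-38 + C\right)}{2} = -3 + \frac{-38 + C}{2 \left(C + \left(-5 + C\right)^{2}\right)}$)
$\frac{T{\left(154 \right)}}{40 + 0 s{\left(10,6 \right)}} + \frac{18688}{-13094} = \frac{\frac{1}{2} \frac{1}{25 + 154^{2} - 1386} \left(-188 - 6 \cdot 154^{2} + 55 \cdot 154\right)}{40 + 0 \cdot 10} + \frac{18688}{-13094} = \frac{\frac{1}{2} \frac{1}{25 + 23716 - 1386} \left(-188 - 142296 + 8470\right)}{40 + 0} + 18688 \left(- \frac{1}{13094}\right) = \frac{\frac{1}{2} \cdot \frac{1}{22355} \left(-188 - 142296 + 8470\right)}{40} - \frac{9344}{6547} = \frac{1}{2} \cdot \frac{1}{22355} \left(-134014\right) \frac{1}{40} - \frac{9344}{6547} = \left(- \frac{67007}{22355}\right) \frac{1}{40} - \frac{9344}{6547} = - \frac{67007}{894200} - \frac{9344}{6547} = - \frac{8794099629}{5854327400}$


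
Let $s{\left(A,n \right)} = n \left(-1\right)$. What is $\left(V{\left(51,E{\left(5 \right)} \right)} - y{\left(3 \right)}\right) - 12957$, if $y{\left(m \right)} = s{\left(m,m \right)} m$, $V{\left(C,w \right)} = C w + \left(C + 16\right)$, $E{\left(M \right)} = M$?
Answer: $-12626$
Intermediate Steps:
$s{\left(A,n \right)} = - n$
$V{\left(C,w \right)} = 16 + C + C w$ ($V{\left(C,w \right)} = C w + \left(16 + C\right) = 16 + C + C w$)
$y{\left(m \right)} = - m^{2}$ ($y{\left(m \right)} = - m m = - m^{2}$)
$\left(V{\left(51,E{\left(5 \right)} \right)} - y{\left(3 \right)}\right) - 12957 = \left(\left(16 + 51 + 51 \cdot 5\right) - - 3^{2}\right) - 12957 = \left(\left(16 + 51 + 255\right) - \left(-1\right) 9\right) - 12957 = \left(322 - -9\right) - 12957 = \left(322 + 9\right) - 12957 = 331 - 12957 = -12626$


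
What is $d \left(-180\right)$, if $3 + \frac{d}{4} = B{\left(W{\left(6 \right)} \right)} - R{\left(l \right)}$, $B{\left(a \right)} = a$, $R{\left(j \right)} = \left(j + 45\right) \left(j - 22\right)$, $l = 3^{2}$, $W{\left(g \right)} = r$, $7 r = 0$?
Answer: $-503280$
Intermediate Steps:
$r = 0$ ($r = \frac{1}{7} \cdot 0 = 0$)
$W{\left(g \right)} = 0$
$l = 9$
$R{\left(j \right)} = \left(-22 + j\right) \left(45 + j\right)$ ($R{\left(j \right)} = \left(45 + j\right) \left(-22 + j\right) = \left(-22 + j\right) \left(45 + j\right)$)
$d = 2796$ ($d = -12 + 4 \left(0 - \left(-990 + 9^{2} + 23 \cdot 9\right)\right) = -12 + 4 \left(0 - \left(-990 + 81 + 207\right)\right) = -12 + 4 \left(0 - -702\right) = -12 + 4 \left(0 + 702\right) = -12 + 4 \cdot 702 = -12 + 2808 = 2796$)
$d \left(-180\right) = 2796 \left(-180\right) = -503280$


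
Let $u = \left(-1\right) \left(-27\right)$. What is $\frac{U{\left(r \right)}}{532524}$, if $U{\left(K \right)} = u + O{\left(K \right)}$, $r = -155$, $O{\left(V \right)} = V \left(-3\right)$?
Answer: $\frac{41}{44377} \approx 0.0009239$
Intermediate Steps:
$O{\left(V \right)} = - 3 V$
$u = 27$
$U{\left(K \right)} = 27 - 3 K$
$\frac{U{\left(r \right)}}{532524} = \frac{27 - -465}{532524} = \left(27 + 465\right) \frac{1}{532524} = 492 \cdot \frac{1}{532524} = \frac{41}{44377}$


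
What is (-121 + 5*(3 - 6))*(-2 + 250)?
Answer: -33728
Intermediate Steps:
(-121 + 5*(3 - 6))*(-2 + 250) = (-121 + 5*(-3))*248 = (-121 - 15)*248 = -136*248 = -33728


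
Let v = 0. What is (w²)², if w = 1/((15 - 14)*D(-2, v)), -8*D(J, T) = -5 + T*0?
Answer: 4096/625 ≈ 6.5536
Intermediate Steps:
D(J, T) = 5/8 (D(J, T) = -(-5 + T*0)/8 = -(-5 + 0)/8 = -⅛*(-5) = 5/8)
w = 8/5 (w = 1/((15 - 14)*(5/8)) = (8/5)/1 = 1*(8/5) = 8/5 ≈ 1.6000)
(w²)² = ((8/5)²)² = (64/25)² = 4096/625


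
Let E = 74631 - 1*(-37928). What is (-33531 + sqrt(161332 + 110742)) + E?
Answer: 79028 + sqrt(272074) ≈ 79550.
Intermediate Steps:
E = 112559 (E = 74631 + 37928 = 112559)
(-33531 + sqrt(161332 + 110742)) + E = (-33531 + sqrt(161332 + 110742)) + 112559 = (-33531 + sqrt(272074)) + 112559 = 79028 + sqrt(272074)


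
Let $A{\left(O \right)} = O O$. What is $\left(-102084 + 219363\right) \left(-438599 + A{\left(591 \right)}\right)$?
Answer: $-10475125722$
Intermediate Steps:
$A{\left(O \right)} = O^{2}$
$\left(-102084 + 219363\right) \left(-438599 + A{\left(591 \right)}\right) = \left(-102084 + 219363\right) \left(-438599 + 591^{2}\right) = 117279 \left(-438599 + 349281\right) = 117279 \left(-89318\right) = -10475125722$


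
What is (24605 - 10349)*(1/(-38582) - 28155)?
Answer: -7742976832008/19291 ≈ -4.0138e+8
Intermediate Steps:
(24605 - 10349)*(1/(-38582) - 28155) = 14256*(-1/38582 - 28155) = 14256*(-1086276211/38582) = -7742976832008/19291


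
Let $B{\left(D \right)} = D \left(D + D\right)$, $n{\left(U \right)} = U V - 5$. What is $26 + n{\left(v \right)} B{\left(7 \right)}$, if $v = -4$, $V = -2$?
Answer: $320$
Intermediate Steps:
$n{\left(U \right)} = -5 - 2 U$ ($n{\left(U \right)} = U \left(-2\right) - 5 = - 2 U - 5 = -5 - 2 U$)
$B{\left(D \right)} = 2 D^{2}$ ($B{\left(D \right)} = D 2 D = 2 D^{2}$)
$26 + n{\left(v \right)} B{\left(7 \right)} = 26 + \left(-5 - -8\right) 2 \cdot 7^{2} = 26 + \left(-5 + 8\right) 2 \cdot 49 = 26 + 3 \cdot 98 = 26 + 294 = 320$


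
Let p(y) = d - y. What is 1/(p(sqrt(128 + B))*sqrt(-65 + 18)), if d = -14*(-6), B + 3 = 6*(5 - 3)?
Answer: -84*I*sqrt(47)/325193 - I*sqrt(6439)/325193 ≈ -0.0020176*I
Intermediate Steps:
B = 9 (B = -3 + 6*(5 - 3) = -3 + 6*2 = -3 + 12 = 9)
d = 84
p(y) = 84 - y
1/(p(sqrt(128 + B))*sqrt(-65 + 18)) = 1/((84 - sqrt(128 + 9))*sqrt(-65 + 18)) = 1/((84 - sqrt(137))*sqrt(-47)) = 1/((84 - sqrt(137))*(I*sqrt(47))) = 1/(I*sqrt(47)*(84 - sqrt(137))) = -I*sqrt(47)/(47*(84 - sqrt(137)))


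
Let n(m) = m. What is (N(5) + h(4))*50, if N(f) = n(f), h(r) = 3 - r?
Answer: 200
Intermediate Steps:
N(f) = f
(N(5) + h(4))*50 = (5 + (3 - 1*4))*50 = (5 + (3 - 4))*50 = (5 - 1)*50 = 4*50 = 200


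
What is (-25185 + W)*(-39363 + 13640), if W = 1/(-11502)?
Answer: 7451383875733/11502 ≈ 6.4783e+8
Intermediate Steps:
W = -1/11502 ≈ -8.6941e-5
(-25185 + W)*(-39363 + 13640) = (-25185 - 1/11502)*(-39363 + 13640) = -289677871/11502*(-25723) = 7451383875733/11502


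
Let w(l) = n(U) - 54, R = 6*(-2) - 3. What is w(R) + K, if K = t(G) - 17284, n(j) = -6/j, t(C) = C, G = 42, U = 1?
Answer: -17302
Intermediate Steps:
R = -15 (R = -12 - 3 = -15)
w(l) = -60 (w(l) = -6/1 - 54 = -6*1 - 54 = -6 - 54 = -60)
K = -17242 (K = 42 - 17284 = -17242)
w(R) + K = -60 - 17242 = -17302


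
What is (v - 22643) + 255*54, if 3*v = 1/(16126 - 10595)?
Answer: -147229688/16593 ≈ -8873.0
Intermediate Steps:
v = 1/16593 (v = 1/(3*(16126 - 10595)) = (⅓)/5531 = (⅓)*(1/5531) = 1/16593 ≈ 6.0266e-5)
(v - 22643) + 255*54 = (1/16593 - 22643) + 255*54 = -375715298/16593 + 13770 = -147229688/16593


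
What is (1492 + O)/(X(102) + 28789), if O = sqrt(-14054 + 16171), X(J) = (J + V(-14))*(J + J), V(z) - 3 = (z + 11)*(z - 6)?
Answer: 1492/62449 + sqrt(2117)/62449 ≈ 0.024628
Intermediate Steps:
V(z) = 3 + (-6 + z)*(11 + z) (V(z) = 3 + (z + 11)*(z - 6) = 3 + (11 + z)*(-6 + z) = 3 + (-6 + z)*(11 + z))
X(J) = 2*J*(63 + J) (X(J) = (J + (-63 + (-14)**2 + 5*(-14)))*(J + J) = (J + (-63 + 196 - 70))*(2*J) = (J + 63)*(2*J) = (63 + J)*(2*J) = 2*J*(63 + J))
O = sqrt(2117) ≈ 46.011
(1492 + O)/(X(102) + 28789) = (1492 + sqrt(2117))/(2*102*(63 + 102) + 28789) = (1492 + sqrt(2117))/(2*102*165 + 28789) = (1492 + sqrt(2117))/(33660 + 28789) = (1492 + sqrt(2117))/62449 = (1492 + sqrt(2117))*(1/62449) = 1492/62449 + sqrt(2117)/62449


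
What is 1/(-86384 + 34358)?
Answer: -1/52026 ≈ -1.9221e-5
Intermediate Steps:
1/(-86384 + 34358) = 1/(-52026) = -1/52026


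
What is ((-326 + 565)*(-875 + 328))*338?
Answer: -44187754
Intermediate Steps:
((-326 + 565)*(-875 + 328))*338 = (239*(-547))*338 = -130733*338 = -44187754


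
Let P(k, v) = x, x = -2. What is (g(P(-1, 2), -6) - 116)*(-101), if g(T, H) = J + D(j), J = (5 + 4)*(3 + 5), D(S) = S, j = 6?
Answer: 3838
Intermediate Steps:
P(k, v) = -2
J = 72 (J = 9*8 = 72)
g(T, H) = 78 (g(T, H) = 72 + 6 = 78)
(g(P(-1, 2), -6) - 116)*(-101) = (78 - 116)*(-101) = -38*(-101) = 3838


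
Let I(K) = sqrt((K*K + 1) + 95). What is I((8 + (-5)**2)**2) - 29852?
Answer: -29852 + sqrt(1186017) ≈ -28763.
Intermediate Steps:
I(K) = sqrt(96 + K**2) (I(K) = sqrt((K**2 + 1) + 95) = sqrt((1 + K**2) + 95) = sqrt(96 + K**2))
I((8 + (-5)**2)**2) - 29852 = sqrt(96 + ((8 + (-5)**2)**2)**2) - 29852 = sqrt(96 + ((8 + 25)**2)**2) - 29852 = sqrt(96 + (33**2)**2) - 29852 = sqrt(96 + 1089**2) - 29852 = sqrt(96 + 1185921) - 29852 = sqrt(1186017) - 29852 = -29852 + sqrt(1186017)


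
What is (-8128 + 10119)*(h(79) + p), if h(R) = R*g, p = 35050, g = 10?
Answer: 71357440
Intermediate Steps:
h(R) = 10*R (h(R) = R*10 = 10*R)
(-8128 + 10119)*(h(79) + p) = (-8128 + 10119)*(10*79 + 35050) = 1991*(790 + 35050) = 1991*35840 = 71357440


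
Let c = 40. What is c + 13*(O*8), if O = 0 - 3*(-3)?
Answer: 976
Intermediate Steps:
O = 9 (O = 0 + 9 = 9)
c + 13*(O*8) = 40 + 13*(9*8) = 40 + 13*72 = 40 + 936 = 976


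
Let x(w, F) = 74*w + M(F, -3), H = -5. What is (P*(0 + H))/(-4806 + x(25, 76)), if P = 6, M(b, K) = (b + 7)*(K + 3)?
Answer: 15/1478 ≈ 0.010149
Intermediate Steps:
M(b, K) = (3 + K)*(7 + b) (M(b, K) = (7 + b)*(3 + K) = (3 + K)*(7 + b))
x(w, F) = 74*w (x(w, F) = 74*w + (21 + 3*F + 7*(-3) - 3*F) = 74*w + (21 + 3*F - 21 - 3*F) = 74*w + 0 = 74*w)
(P*(0 + H))/(-4806 + x(25, 76)) = (6*(0 - 5))/(-4806 + 74*25) = (6*(-5))/(-4806 + 1850) = -30/(-2956) = -1/2956*(-30) = 15/1478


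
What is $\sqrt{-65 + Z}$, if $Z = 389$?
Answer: $18$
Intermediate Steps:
$\sqrt{-65 + Z} = \sqrt{-65 + 389} = \sqrt{324} = 18$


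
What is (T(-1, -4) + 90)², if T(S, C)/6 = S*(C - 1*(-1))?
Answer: 11664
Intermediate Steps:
T(S, C) = 6*S*(1 + C) (T(S, C) = 6*(S*(C - 1*(-1))) = 6*(S*(C + 1)) = 6*(S*(1 + C)) = 6*S*(1 + C))
(T(-1, -4) + 90)² = (6*(-1)*(1 - 4) + 90)² = (6*(-1)*(-3) + 90)² = (18 + 90)² = 108² = 11664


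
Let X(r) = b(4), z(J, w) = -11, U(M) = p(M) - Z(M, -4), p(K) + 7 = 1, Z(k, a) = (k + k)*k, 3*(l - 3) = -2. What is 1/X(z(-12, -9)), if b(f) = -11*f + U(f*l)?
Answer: -9/2018 ≈ -0.0044599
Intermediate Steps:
l = 7/3 (l = 3 + (⅓)*(-2) = 3 - ⅔ = 7/3 ≈ 2.3333)
Z(k, a) = 2*k² (Z(k, a) = (2*k)*k = 2*k²)
p(K) = -6 (p(K) = -7 + 1 = -6)
U(M) = -6 - 2*M²
b(f) = -6 - 11*f - 98*f²/9 (b(f) = -11*f + (-6 - 2*49*f²/9) = -11*f + (-6 - 98*f²/9) = -6 - 11*f - 98*f²/9)
X(r) = -2018/9 (X(r) = -6 - 11*4 - 98/9*4² = -6 - 44 - 98/9*16 = -6 - 44 - 1568/9 = -2018/9)
1/X(z(-12, -9)) = 1/(-2018/9) = -9/2018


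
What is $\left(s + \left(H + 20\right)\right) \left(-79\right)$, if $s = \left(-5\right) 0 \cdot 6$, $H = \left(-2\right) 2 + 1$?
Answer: $-1343$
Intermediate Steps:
$H = -3$ ($H = -4 + 1 = -3$)
$s = 0$ ($s = 0 \cdot 6 = 0$)
$\left(s + \left(H + 20\right)\right) \left(-79\right) = \left(0 + \left(-3 + 20\right)\right) \left(-79\right) = \left(0 + 17\right) \left(-79\right) = 17 \left(-79\right) = -1343$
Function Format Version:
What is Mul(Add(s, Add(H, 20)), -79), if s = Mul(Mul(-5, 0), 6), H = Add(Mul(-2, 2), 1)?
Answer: -1343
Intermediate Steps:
H = -3 (H = Add(-4, 1) = -3)
s = 0 (s = Mul(0, 6) = 0)
Mul(Add(s, Add(H, 20)), -79) = Mul(Add(0, Add(-3, 20)), -79) = Mul(Add(0, 17), -79) = Mul(17, -79) = -1343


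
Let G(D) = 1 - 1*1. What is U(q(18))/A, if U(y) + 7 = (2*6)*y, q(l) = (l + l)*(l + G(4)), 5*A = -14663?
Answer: -38845/14663 ≈ -2.6492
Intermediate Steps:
G(D) = 0 (G(D) = 1 - 1 = 0)
A = -14663/5 (A = (1/5)*(-14663) = -14663/5 ≈ -2932.6)
q(l) = 2*l**2 (q(l) = (l + l)*(l + 0) = (2*l)*l = 2*l**2)
U(y) = -7 + 12*y (U(y) = -7 + (2*6)*y = -7 + 12*y)
U(q(18))/A = (-7 + 12*(2*18**2))/(-14663/5) = (-7 + 12*(2*324))*(-5/14663) = (-7 + 12*648)*(-5/14663) = (-7 + 7776)*(-5/14663) = 7769*(-5/14663) = -38845/14663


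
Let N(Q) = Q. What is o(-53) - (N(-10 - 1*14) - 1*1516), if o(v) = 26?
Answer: 1566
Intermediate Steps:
o(-53) - (N(-10 - 1*14) - 1*1516) = 26 - ((-10 - 1*14) - 1*1516) = 26 - ((-10 - 14) - 1516) = 26 - (-24 - 1516) = 26 - 1*(-1540) = 26 + 1540 = 1566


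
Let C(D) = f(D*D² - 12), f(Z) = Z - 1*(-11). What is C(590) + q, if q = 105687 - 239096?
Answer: 205245590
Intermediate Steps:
f(Z) = 11 + Z (f(Z) = Z + 11 = 11 + Z)
C(D) = -1 + D³ (C(D) = 11 + (D*D² - 12) = 11 + (D³ - 12) = 11 + (-12 + D³) = -1 + D³)
q = -133409
C(590) + q = (-1 + 590³) - 133409 = (-1 + 205379000) - 133409 = 205378999 - 133409 = 205245590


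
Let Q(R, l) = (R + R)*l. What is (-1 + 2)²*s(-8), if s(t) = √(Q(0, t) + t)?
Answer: 2*I*√2 ≈ 2.8284*I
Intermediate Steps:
Q(R, l) = 2*R*l (Q(R, l) = (2*R)*l = 2*R*l)
s(t) = √t (s(t) = √(2*0*t + t) = √(0 + t) = √t)
(-1 + 2)²*s(-8) = (-1 + 2)²*√(-8) = 1²*(2*I*√2) = 1*(2*I*√2) = 2*I*√2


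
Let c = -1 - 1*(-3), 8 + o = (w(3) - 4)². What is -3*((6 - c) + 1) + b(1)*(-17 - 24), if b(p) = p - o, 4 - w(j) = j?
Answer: -15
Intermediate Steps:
w(j) = 4 - j
o = 1 (o = -8 + ((4 - 1*3) - 4)² = -8 + ((4 - 3) - 4)² = -8 + (1 - 4)² = -8 + (-3)² = -8 + 9 = 1)
c = 2 (c = -1 + 3 = 2)
b(p) = -1 + p (b(p) = p - 1*1 = p - 1 = -1 + p)
-3*((6 - c) + 1) + b(1)*(-17 - 24) = -3*((6 - 1*2) + 1) + (-1 + 1)*(-17 - 24) = -3*((6 - 2) + 1) + 0*(-41) = -3*(4 + 1) + 0 = -3*5 + 0 = -15 + 0 = -15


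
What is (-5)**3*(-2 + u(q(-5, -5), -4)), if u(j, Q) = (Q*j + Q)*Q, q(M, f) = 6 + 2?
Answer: -17750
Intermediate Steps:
q(M, f) = 8
u(j, Q) = Q*(Q + Q*j) (u(j, Q) = (Q + Q*j)*Q = Q*(Q + Q*j))
(-5)**3*(-2 + u(q(-5, -5), -4)) = (-5)**3*(-2 + (-4)**2*(1 + 8)) = -125*(-2 + 16*9) = -125*(-2 + 144) = -125*142 = -17750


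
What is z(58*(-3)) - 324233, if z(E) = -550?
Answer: -324783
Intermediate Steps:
z(58*(-3)) - 324233 = -550 - 324233 = -324783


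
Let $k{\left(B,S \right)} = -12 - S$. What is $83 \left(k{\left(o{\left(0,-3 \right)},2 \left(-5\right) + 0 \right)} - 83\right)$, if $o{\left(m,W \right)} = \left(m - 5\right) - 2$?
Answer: $-7055$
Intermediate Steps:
$o{\left(m,W \right)} = -7 + m$ ($o{\left(m,W \right)} = \left(-5 + m\right) - 2 = -7 + m$)
$83 \left(k{\left(o{\left(0,-3 \right)},2 \left(-5\right) + 0 \right)} - 83\right) = 83 \left(\left(-12 - \left(2 \left(-5\right) + 0\right)\right) - 83\right) = 83 \left(\left(-12 - \left(-10 + 0\right)\right) - 83\right) = 83 \left(\left(-12 - -10\right) - 83\right) = 83 \left(\left(-12 + 10\right) - 83\right) = 83 \left(-2 - 83\right) = 83 \left(-85\right) = -7055$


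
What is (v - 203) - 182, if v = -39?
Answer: -424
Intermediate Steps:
(v - 203) - 182 = (-39 - 203) - 182 = -242 - 182 = -424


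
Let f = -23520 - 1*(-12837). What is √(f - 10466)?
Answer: I*√21149 ≈ 145.43*I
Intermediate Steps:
f = -10683 (f = -23520 + 12837 = -10683)
√(f - 10466) = √(-10683 - 10466) = √(-21149) = I*√21149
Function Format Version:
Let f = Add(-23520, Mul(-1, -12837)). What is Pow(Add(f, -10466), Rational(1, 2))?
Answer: Mul(I, Pow(21149, Rational(1, 2))) ≈ Mul(145.43, I)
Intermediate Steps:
f = -10683 (f = Add(-23520, 12837) = -10683)
Pow(Add(f, -10466), Rational(1, 2)) = Pow(Add(-10683, -10466), Rational(1, 2)) = Pow(-21149, Rational(1, 2)) = Mul(I, Pow(21149, Rational(1, 2)))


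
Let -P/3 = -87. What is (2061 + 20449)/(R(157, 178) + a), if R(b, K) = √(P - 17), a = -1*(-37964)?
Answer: 213642410/360316263 - 11255*√61/360316263 ≈ 0.59269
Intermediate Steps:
a = 37964
P = 261 (P = -3*(-87) = 261)
R(b, K) = 2*√61 (R(b, K) = √(261 - 17) = √244 = 2*√61)
(2061 + 20449)/(R(157, 178) + a) = (2061 + 20449)/(2*√61 + 37964) = 22510/(37964 + 2*√61)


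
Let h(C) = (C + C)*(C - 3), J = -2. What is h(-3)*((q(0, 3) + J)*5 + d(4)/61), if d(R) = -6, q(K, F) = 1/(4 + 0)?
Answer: -19431/61 ≈ -318.54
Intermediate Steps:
q(K, F) = ¼ (q(K, F) = 1/4 = ¼)
h(C) = 2*C*(-3 + C) (h(C) = (2*C)*(-3 + C) = 2*C*(-3 + C))
h(-3)*((q(0, 3) + J)*5 + d(4)/61) = (2*(-3)*(-3 - 3))*((¼ - 2)*5 - 6/61) = (2*(-3)*(-6))*(-7/4*5 - 6*1/61) = 36*(-35/4 - 6/61) = 36*(-2159/244) = -19431/61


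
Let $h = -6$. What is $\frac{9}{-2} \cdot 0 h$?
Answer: $0$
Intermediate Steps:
$\frac{9}{-2} \cdot 0 h = \frac{9}{-2} \cdot 0 \left(-6\right) = 9 \left(- \frac{1}{2}\right) 0 \left(-6\right) = \left(- \frac{9}{2}\right) 0 \left(-6\right) = 0 \left(-6\right) = 0$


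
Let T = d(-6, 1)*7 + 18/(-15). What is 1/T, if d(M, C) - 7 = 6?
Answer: 5/449 ≈ 0.011136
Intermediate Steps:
d(M, C) = 13 (d(M, C) = 7 + 6 = 13)
T = 449/5 (T = 13*7 + 18/(-15) = 91 + 18*(-1/15) = 91 - 6/5 = 449/5 ≈ 89.800)
1/T = 1/(449/5) = 5/449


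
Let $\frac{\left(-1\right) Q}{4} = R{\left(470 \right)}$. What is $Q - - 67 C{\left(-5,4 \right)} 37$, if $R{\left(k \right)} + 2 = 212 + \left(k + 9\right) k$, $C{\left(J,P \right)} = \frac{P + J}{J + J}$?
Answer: $- \frac{9011121}{10} \approx -9.0111 \cdot 10^{5}$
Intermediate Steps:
$C{\left(J,P \right)} = \frac{J + P}{2 J}$
$R{\left(k \right)} = 210 + k \left(9 + k\right)$ ($R{\left(k \right)} = -2 + \left(212 + \left(k + 9\right) k\right) = -2 + \left(212 + \left(9 + k\right) k\right) = -2 + \left(212 + k \left(9 + k\right)\right) = 210 + k \left(9 + k\right)$)
$Q = -901360$ ($Q = - 4 \left(210 + 470^{2} + 9 \cdot 470\right) = - 4 \left(210 + 220900 + 4230\right) = \left(-4\right) 225340 = -901360$)
$Q - - 67 C{\left(-5,4 \right)} 37 = -901360 - - 67 \frac{-5 + 4}{2 \left(-5\right)} 37 = -901360 - - 67 \cdot \frac{1}{2} \left(- \frac{1}{5}\right) \left(-1\right) 37 = -901360 - \left(-67\right) \frac{1}{10} \cdot 37 = -901360 - \left(- \frac{67}{10}\right) 37 = -901360 - - \frac{2479}{10} = -901360 + \frac{2479}{10} = - \frac{9011121}{10}$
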